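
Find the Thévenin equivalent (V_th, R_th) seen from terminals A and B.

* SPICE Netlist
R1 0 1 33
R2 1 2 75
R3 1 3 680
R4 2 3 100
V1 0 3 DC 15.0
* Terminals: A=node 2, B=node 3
Step 1 — V_th is the open-circuit voltage V_A - V_B (nothing connected across the terminals).
Nodal analysis, taking node 3 as the 0 V reference.
Source V1 fixes V_0 = 15 V.
KCL at each unknown node (sum of currents leaving = 0; resistances in Ω):
  Node 1: (V_1 - 15)/33 + (V_1 - V_2)/75 + (V_1 - 0)/680 = 0
  Node 2: (V_2 - V_1)/75 + (V_2 - 0)/100 = 0
Collecting terms (coefficients in siemens):
  0.04511·V_1 - 0.01333·V_2 = 0.4545
  0.02333·V_2 - 0.01333·V_1 = 0
Determinant D = (0.04511)(0.02333) - (-0.01333)(-0.01333) = 0.0008747
V_1 = [(0.4545)(0.02333) - (-0.01333)(0)]/D = 12.13 V
V_2 = [(0.04511)(0) - (0.4545)(-0.01333)]/D = 6.929 V
V_th = V_2 - V_3 = 6.929 - 0 = 6.929 V
Step 2 — R_th: zero the source — replace V1 by a short circuit (node 3 merges into node 0) — and find the resistance seen between A (node 2) and B (node 0).
Reduce the network between node 2 (A) and node 0 (B) by series/parallel combination:
  Rp1 = R1 ‖ R3 (parallel, both between nodes 0 and 1) = 1/(1/33 + 1/680) = 31.47 Ω
  Rs1 = R2 + Rp1 (series, joined only at node 1) = 75 + 31.47 = 106.5 Ω
  Rp2 = R4 ‖ Rs1 (parallel, both between nodes 0 and 2) = 1/(1/100 + 1/106.5) = 51.57 Ω
R_th = 51.57 Ω

Final answer: V_th = 6.929 V, R_th = 51.57 Ω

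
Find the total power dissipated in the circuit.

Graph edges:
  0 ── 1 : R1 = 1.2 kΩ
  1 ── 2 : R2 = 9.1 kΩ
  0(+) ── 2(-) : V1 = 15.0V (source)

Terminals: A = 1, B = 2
Nodal analysis, taking node 2 as the 0 V reference.
Source V1 fixes V_0 = 15 V.
KCL at each unknown node (sum of currents leaving = 0; resistances in Ω):
  Node 1: (V_1 - 15)/1200 + (V_1 - 0)/9100 = 0
Collecting terms: 0.0009432 × V_1 = 0.0125  =>  V_1 = 13.25 V
Power in each resistor, P = (ΔV)²/R:
  P_R1 = (15 - 13.25)²/1200 = 0.002545 W
  P_R2 = (13.25 - 0)²/9100 = 0.0193 W
P_total = P_R1 + P_R2 = 0.02184 W

Final answer: 0.02184 W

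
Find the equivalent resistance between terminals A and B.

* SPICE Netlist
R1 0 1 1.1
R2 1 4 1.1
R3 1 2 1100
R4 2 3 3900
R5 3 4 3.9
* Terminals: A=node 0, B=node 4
Reduce the network between node 0 (A) and node 4 (B) by series/parallel combination:
  Rs1 = R3 + R4 (series, joined only at node 2) = 1100 + 3900 = 5000 Ω
  Rs2 = R5 + Rs1 (series, joined only at node 3) = 3.9 + 5000 = 5004 Ω
  Rp1 = R2 ‖ Rs2 (parallel, both between nodes 1 and 4) = 1/(1/1.1 + 1/5004) = 1.1 Ω
  Rs3 = R1 + Rp1 (series, joined only at node 1) = 1.1 + 1.1 = 2.2 Ω
R_eq = 2.2 Ω

Final answer: 2.2 Ω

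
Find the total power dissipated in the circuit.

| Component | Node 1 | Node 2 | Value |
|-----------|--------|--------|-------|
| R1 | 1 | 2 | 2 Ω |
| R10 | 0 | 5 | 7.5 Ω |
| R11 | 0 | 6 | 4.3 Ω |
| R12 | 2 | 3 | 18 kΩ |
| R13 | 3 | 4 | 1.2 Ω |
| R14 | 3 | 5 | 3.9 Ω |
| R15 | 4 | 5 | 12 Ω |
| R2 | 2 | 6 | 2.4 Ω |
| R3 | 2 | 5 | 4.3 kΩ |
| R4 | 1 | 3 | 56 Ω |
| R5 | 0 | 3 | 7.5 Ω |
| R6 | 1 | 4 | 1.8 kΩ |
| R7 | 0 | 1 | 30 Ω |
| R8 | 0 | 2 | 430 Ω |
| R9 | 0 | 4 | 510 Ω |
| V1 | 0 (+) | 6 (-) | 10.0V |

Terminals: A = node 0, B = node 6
Nodal analysis, taking node 6 as the 0 V reference.
Source V1 fixes V_0 = 10 V.
KCL at each unknown node (sum of currents leaving = 0; resistances in Ω):
  Node 1: (V_1 - V_2)/2 + (V_1 - V_3)/56 + (V_1 - V_4)/1800 + (V_1 - 10)/30 = 0
  Node 2: (V_2 - V_1)/2 + (V_2 - 0)/2.4 + (V_2 - V_5)/4300 + (V_2 - 10)/430 + (V_2 - V_3)/18000 = 0
  Node 3: (V_3 - V_1)/56 + (V_3 - 10)/7.5 + (V_3 - V_2)/18000 + (V_3 - V_4)/1.2 + (V_3 - V_5)/3.9 = 0
  Node 4: (V_4 - V_1)/1800 + (V_4 - 10)/510 + (V_4 - V_3)/1.2 + (V_4 - V_5)/12 = 0
  Node 5: (V_5 - V_2)/4300 + (V_5 - 10)/7.5 + (V_5 - V_3)/3.9 + (V_5 - V_4)/12 = 0
Collecting terms (coefficients in siemens):
  0.5517·V_1 - 0.5·V_2 - 0.01786·V_3 - 0.0005556·V_4 = 0.3333
  0.9193·V_2 - 0.5·V_1 - 0.00005556·V_3 - 0.0002326·V_5 = 0.02326
  1.241·V_3 - 0.01786·V_1 - 0.00005556·V_2 - 0.8333·V_4 - 0.2564·V_5 = 1.333
  0.9192·V_4 - 0.0005556·V_1 - 0.8333·V_3 - 0.08333·V_5 = 0.01961
  0.4733·V_5 - 0.0002326·V_2 - 0.2564·V_3 - 0.08333·V_4 = 1.333
Solving these 5 simultaneous equations (Gaussian elimination) gives:
  V_1 = 1.86 V, V_2 = 1.04 V, V_3 = 9.39 V, V_4 = 9.402 V
  V_5 = 9.56 V
Power in each resistor, P = (ΔV)²/R:
  P_R1 = (1.86 - 1.04)²/2 = 0.3362 W
  P_R2 = (1.04 - 0)²/2.4 = 0.4506 W
  P_R3 = (1.04 - 9.56)²/4300 = 0.01688 W
  P_R4 = (1.86 - 9.39)²/56 = 1.013 W
  P_R5 = (10 - 9.39)²/7.5 = 0.04956 W
  P_R6 = (1.86 - 9.402)²/1800 = 0.03161 W
  P_R7 = (10 - 1.86)²/30 = 2.209 W
  P_R8 = (10 - 1.04)²/430 = 0.1867 W
  P_R9 = (10 - 9.402)²/510 = 0.0007 W
  P_R10 = (10 - 9.56)²/7.5 = 0.0258 W
  P_R11 = (10 - 0)²/4.3 = 23.26 W
  P_R12 = (1.04 - 9.39)²/18000 = 0.003874 W
  P_R13 = (9.39 - 9.402)²/1.2 = 0.0001228 W
  P_R14 = (9.39 - 9.56)²/3.9 = 0.007391 W
  P_R15 = (9.402 - 9.56)²/12 = 0.002071 W
P_total = P_R1 + P_R2 + P_R3 + P_R4 + P_R5 + P_R6 + P_R7 + P_R8 + P_R9 + P_R10 + P_R11 + P_R12 + P_R13 + P_R14 + P_R15 = 27.59 W

Final answer: 27.59 W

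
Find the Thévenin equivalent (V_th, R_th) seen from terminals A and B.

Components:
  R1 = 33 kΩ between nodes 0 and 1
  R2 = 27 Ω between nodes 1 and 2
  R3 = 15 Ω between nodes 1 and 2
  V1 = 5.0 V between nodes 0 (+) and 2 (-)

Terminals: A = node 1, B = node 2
Step 1 — V_th is the open-circuit voltage V_A - V_B (nothing connected across the terminals).
Nodal analysis, taking node 2 as the 0 V reference.
Source V1 fixes V_0 = 5 V.
KCL at each unknown node (sum of currents leaving = 0; resistances in Ω):
  Node 1: (V_1 - 5)/33000 + (V_1 - 0)/27 + (V_1 - 0)/15 = 0
Collecting terms: 0.1037 × V_1 = 0.0001515  =>  V_1 = 0.001461 V
V_th = V_1 - V_2 = 0.001461 - 0 = 0.001461 V
Step 2 — R_th: zero the source — replace V1 by a short circuit (node 2 merges into node 0) — and find the resistance seen between A (node 1) and B (node 0).
Reduce the network between node 1 (A) and node 0 (B) by series/parallel combination:
  Rp1 = R1 ‖ R2 ‖ R3 (parallel, all between nodes 0 and 1) = 1/(1/33000 + 1/27 + 1/15) = 9.64 Ω
R_th = 9.64 Ω

Final answer: V_th = 0.001461 V, R_th = 9.64 Ω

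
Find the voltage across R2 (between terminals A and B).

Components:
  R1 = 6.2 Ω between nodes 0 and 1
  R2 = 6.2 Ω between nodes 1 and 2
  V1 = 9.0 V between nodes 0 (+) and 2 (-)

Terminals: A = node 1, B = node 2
R1 and R2 are in series across V1 (node 0 → node 1 → node 2), and the output A–B is taken across R2, so this is a voltage divider.
Series current: I = V1/(R1 + R2) = 9/(6.2 + 6.2) = 9/12.4 = 0.7258 A
V_R2 = I × R2 = V1 × R2/(R1 + R2) = 9 × 6.2/12.4 = 4.5 V

Final answer: 4.5 V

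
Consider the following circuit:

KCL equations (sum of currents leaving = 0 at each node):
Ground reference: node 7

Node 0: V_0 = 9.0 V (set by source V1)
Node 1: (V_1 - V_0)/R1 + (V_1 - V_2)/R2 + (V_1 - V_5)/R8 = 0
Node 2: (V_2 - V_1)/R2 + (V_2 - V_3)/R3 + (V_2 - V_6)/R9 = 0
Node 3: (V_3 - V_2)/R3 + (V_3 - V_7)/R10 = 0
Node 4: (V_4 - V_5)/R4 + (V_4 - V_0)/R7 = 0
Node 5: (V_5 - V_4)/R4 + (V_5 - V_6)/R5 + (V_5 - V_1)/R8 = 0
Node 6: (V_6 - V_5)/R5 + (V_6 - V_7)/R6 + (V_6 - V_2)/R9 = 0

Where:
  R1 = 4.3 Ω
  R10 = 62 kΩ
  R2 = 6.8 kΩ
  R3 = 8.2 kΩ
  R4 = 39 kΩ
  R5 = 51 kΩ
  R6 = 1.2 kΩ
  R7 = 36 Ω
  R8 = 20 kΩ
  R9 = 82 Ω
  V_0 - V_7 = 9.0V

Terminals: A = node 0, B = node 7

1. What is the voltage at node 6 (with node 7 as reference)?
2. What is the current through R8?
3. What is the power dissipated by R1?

Nodal analysis, taking node 7 as the 0 V reference.
Source V1 fixes V_0 = 9 V.
KCL at each unknown node (sum of currents leaving = 0; resistances in Ω):
  Node 1: (V_1 - 9)/4.3 + (V_1 - V_2)/6800 + (V_1 - V_5)/20000 = 0
  Node 2: (V_2 - V_1)/6800 + (V_2 - V_3)/8200 + (V_2 - V_6)/82 = 0
  Node 3: (V_3 - V_2)/8200 + (V_3 - 0)/62000 = 0
  Node 4: (V_4 - V_5)/39000 + (V_4 - 9)/36 = 0
  Node 5: (V_5 - V_4)/39000 + (V_5 - V_6)/51000 + (V_5 - V_1)/20000 = 0
  Node 6: (V_6 - V_5)/51000 + (V_6 - 0)/1200 + (V_6 - V_2)/82 = 0
Collecting terms (coefficients in siemens):
  0.2328·V_1 - 0.0001471·V_2 - 0.00005·V_5 = 2.093
  0.01246·V_2 - 0.0001471·V_1 - 0.000122·V_3 - 0.0122·V_6 = 0
  0.0001381·V_3 - 0.000122·V_2 = 0
  0.0278·V_4 - 0.00002564·V_5 = 0.25
  0.00009525·V_5 - 0.00005·V_1 - 0.00002564·V_4 - 0.00001961·V_6 = 0
  0.01305·V_6 - 0.0122·V_2 - 0.00001961·V_5 = 0
Solving these 6 simultaneous equations (Gaussian elimination) gives:
  V_1 = 8.995 V, V_2 = 1.522 V, V_3 = 1.344 V, V_4 = 8.999 V
  V_5 = 7.439 V, V_6 = 1.434 V
Part 1:
  Read off the nodal solution: V_6 = 1.434 V
Part 2:
  I_R8 = (V_1 - V_5)/R8 = (8.995 - 7.439)/20000 = 0.00007778 A
  Magnitude: I_R8 = 0.00007778 A
Part 3:
  I_R1 = (V_0 - V_1)/R1 = (9 - 8.995)/4.3 = 0.001177 A
  P_R1 = I_R1² × R1 = (0.001177)² × 4.3 = 0.000005954 W

Final answers:
1. V_6 = 1.434 V
2. I_R8 = 7.778e-05 A
3. P_R1 = 5.954e-06 W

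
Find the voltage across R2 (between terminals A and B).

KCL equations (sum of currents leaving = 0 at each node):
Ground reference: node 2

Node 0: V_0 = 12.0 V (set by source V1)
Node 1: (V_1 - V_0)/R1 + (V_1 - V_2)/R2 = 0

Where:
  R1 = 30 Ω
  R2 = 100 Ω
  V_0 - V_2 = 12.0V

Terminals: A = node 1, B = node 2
R1 and R2 are in series across V1 (node 0 → node 1 → node 2), and the output A–B is taken across R2, so this is a voltage divider.
Series current: I = V1/(R1 + R2) = 12/(30 + 100) = 12/130 = 0.09231 A
V_R2 = I × R2 = V1 × R2/(R1 + R2) = 12 × 100/130 = 9.231 V

Final answer: 9.231 V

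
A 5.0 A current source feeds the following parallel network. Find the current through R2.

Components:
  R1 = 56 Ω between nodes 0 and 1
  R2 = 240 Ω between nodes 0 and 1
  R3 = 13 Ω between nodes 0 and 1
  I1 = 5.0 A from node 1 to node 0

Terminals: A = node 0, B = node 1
All resistors sit directly between nodes 0 and 1, so they are in parallel and share one voltage V; the full source current 5 A splits among them.
1/R_par = 1/56 + 1/240 + 1/13 = 0.09895 S  =>  R_par = 10.11 Ω
V = I × R_par = 5 × 10.11 = 50.53 V
I_R2 = V/R2 = 50.53/240 = 0.2106 A

Final answer: 0.2106 A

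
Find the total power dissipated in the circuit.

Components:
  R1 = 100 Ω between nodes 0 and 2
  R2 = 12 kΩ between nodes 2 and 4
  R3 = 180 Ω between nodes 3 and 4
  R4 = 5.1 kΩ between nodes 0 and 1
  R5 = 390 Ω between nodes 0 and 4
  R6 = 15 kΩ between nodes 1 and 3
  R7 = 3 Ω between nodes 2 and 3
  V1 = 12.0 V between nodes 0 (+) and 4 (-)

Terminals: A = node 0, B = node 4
Nodal analysis, taking node 4 as the 0 V reference.
Source V1 fixes V_0 = 12 V.
KCL at each unknown node (sum of currents leaving = 0; resistances in Ω):
  Node 1: (V_1 - 12)/5100 + (V_1 - V_3)/15000 = 0
  Node 2: (V_2 - 12)/100 + (V_2 - 0)/12000 + (V_2 - V_3)/3 = 0
  Node 3: (V_3 - 0)/180 + (V_3 - V_1)/15000 + (V_3 - V_2)/3 = 0
Collecting terms (coefficients in siemens):
  0.0002627·V_1 - 0.00006667·V_3 = 0.002353
  0.3434·V_2 - 0.3333·V_3 = 0.12
  0.339·V_3 - 0.00006667·V_1 - 0.3333·V_2 = 0
Solving these 3 simultaneous equations (Gaussian elimination) gives:
  V_1 = 10.89 V, V_2 = 7.732 V, V_3 = 7.606 V
Power in each resistor, P = (ΔV)²/R:
  P_R1 = (12 - 7.732)²/100 = 0.1822 W
  P_R2 = (7.732 - 0)²/12000 = 0.004982 W
  P_R3 = (7.606 - 0)²/180 = 0.3214 W
  P_R4 = (12 - 10.89)²/5100 = 0.0002437 W
  P_R5 = (12 - 0)²/390 = 0.3692 W
  P_R6 = (10.89 - 7.606)²/15000 = 0.0007169 W
  P_R7 = (7.732 - 7.606)²/3 = 0.005301 W
P_total = P_R1 + P_R2 + P_R3 + P_R4 + P_R5 + P_R6 + P_R7 = 0.884 W

Final answer: 0.884 W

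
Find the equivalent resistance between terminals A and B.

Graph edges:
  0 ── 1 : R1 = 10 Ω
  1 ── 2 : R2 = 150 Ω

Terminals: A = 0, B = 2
Reduce the network between node 0 (A) and node 2 (B) by series/parallel combination:
  Rs1 = R1 + R2 (series, joined only at node 1) = 10 + 150 = 160 Ω
R_eq = 160 Ω

Final answer: 160 Ω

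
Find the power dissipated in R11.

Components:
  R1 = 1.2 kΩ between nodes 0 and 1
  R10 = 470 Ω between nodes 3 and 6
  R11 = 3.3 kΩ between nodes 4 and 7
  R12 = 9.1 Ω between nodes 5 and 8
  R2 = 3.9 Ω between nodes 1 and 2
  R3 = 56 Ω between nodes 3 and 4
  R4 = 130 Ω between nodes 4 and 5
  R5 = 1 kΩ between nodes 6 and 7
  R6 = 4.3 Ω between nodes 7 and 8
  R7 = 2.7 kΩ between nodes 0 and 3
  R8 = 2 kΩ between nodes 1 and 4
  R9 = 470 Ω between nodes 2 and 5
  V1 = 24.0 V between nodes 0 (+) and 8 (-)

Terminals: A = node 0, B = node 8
Nodal analysis, taking node 8 as the 0 V reference.
Source V1 fixes V_0 = 24 V.
KCL at each unknown node (sum of currents leaving = 0; resistances in Ω):
  Node 1: (V_1 - 24)/1200 + (V_1 - V_2)/3.9 + (V_1 - V_4)/2000 = 0
  Node 2: (V_2 - V_1)/3.9 + (V_2 - V_5)/470 = 0
  Node 3: (V_3 - V_4)/56 + (V_3 - 24)/2700 + (V_3 - V_6)/470 = 0
  Node 4: (V_4 - V_3)/56 + (V_4 - V_5)/130 + (V_4 - V_1)/2000 + (V_4 - V_7)/3300 = 0
  Node 5: (V_5 - V_4)/130 + (V_5 - V_2)/470 + (V_5 - 0)/9.1 = 0
  Node 6: (V_6 - V_7)/1000 + (V_6 - V_3)/470 = 0
  Node 7: (V_7 - V_6)/1000 + (V_7 - 0)/4.3 + (V_7 - V_4)/3300 = 0
Collecting terms (coefficients in siemens):
  0.2577·V_1 - 0.2564·V_2 - 0.0005·V_4 = 0.02
  0.2585·V_2 - 0.2564·V_1 - 0.002128·V_5 = 0
  0.02036·V_3 - 0.01786·V_4 - 0.002128·V_6 = 0.008889
  0.02635·V_4 - 0.0005·V_1 - 0.01786·V_3 - 0.007692·V_5 - 0.000303·V_7 = 0
  0.1197·V_5 - 0.002128·V_2 - 0.007692·V_4 = 0
  0.003128·V_6 - 0.002128·V_3 - 0.001·V_7 = 0
  0.2339·V_7 - 0.000303·V_4 - 0.001·V_6 = 0
Solving these 7 simultaneous equations (Gaussian elimination) gives:
  V_1 = 6.127 V, V_2 = 6.078 V, V_3 = 1.762 V, V_4 = 1.367 V
  V_5 = 0.1959 V, V_6 = 1.201 V, V_7 = 0.006905 V
I_R11 = (V_4 - V_7)/R11 = (1.367 - 0.006905)/3300 = 0.0004122 A
P_R11 = I_R11² × R11 = (0.0004122)² × 3300 = 0.0005607 W

Final answer: 0.0005607 W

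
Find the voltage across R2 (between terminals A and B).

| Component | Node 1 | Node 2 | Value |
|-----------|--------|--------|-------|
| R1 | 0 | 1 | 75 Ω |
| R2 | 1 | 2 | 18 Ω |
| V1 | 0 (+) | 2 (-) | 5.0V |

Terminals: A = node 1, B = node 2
R1 and R2 are in series across V1 (node 0 → node 1 → node 2), and the output A–B is taken across R2, so this is a voltage divider.
Series current: I = V1/(R1 + R2) = 5/(75 + 18) = 5/93 = 0.05376 A
V_R2 = I × R2 = V1 × R2/(R1 + R2) = 5 × 18/93 = 0.9677 V

Final answer: 0.9677 V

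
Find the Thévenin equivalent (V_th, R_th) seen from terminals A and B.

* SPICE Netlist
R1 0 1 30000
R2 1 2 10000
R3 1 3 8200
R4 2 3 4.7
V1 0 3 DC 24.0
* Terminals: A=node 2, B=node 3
Step 1 — V_th is the open-circuit voltage V_A - V_B (nothing connected across the terminals).
Nodal analysis, taking node 3 as the 0 V reference.
Source V1 fixes V_0 = 24 V.
KCL at each unknown node (sum of currents leaving = 0; resistances in Ω):
  Node 1: (V_1 - 24)/30000 + (V_1 - V_2)/10000 + (V_1 - 0)/8200 = 0
  Node 2: (V_2 - V_1)/10000 + (V_2 - 0)/4.7 = 0
Collecting terms (coefficients in siemens):
  0.0002553·V_1 - 0.0001·V_2 = 0.0008
  0.2129·V_2 - 0.0001·V_1 = 0
Determinant D = (0.0002553)(0.2129) - (-0.0001)(-0.0001) = 0.00005433
V_1 = [(0.0008)(0.2129) - (-0.0001)(0)]/D = 3.134 V
V_2 = [(0.0002553)(0) - (0.0008)(-0.0001)]/D = 0.001472 V
V_th = V_2 - V_3 = 0.001472 - 0 = 0.001472 V
Step 2 — R_th: zero the source — replace V1 by a short circuit (node 3 merges into node 0) — and find the resistance seen between A (node 2) and B (node 0).
Reduce the network between node 2 (A) and node 0 (B) by series/parallel combination:
  Rp1 = R1 ‖ R3 (parallel, both between nodes 0 and 1) = 1/(1/30000 + 1/8200) = 6440 Ω
  Rs1 = R2 + Rp1 (series, joined only at node 1) = 10000 + 6440 = 16440 Ω
  Rp2 = R4 ‖ Rs1 (parallel, both between nodes 0 and 2) = 1/(1/4.7 + 1/16440) = 4.699 Ω
R_th = 4.699 Ω

Final answer: V_th = 0.001472 V, R_th = 4.699 Ω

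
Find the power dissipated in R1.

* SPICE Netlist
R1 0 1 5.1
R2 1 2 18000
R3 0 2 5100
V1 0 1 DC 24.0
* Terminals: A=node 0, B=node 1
Nodal analysis, taking node 1 as the 0 V reference.
Source V1 fixes V_0 = 24 V.
KCL at each unknown node (sum of currents leaving = 0; resistances in Ω):
  Node 2: (V_2 - 0)/18000 + (V_2 - 24)/5100 = 0
Collecting terms: 0.0002516 × V_2 = 0.004706  =>  V_2 = 18.7 V
I_R1 = (V_0 - V_1)/R1 = (24 - 0)/5.1 = 4.706 A
P_R1 = I_R1² × R1 = (4.706)² × 5.1 = 112.9 W

Final answer: 112.9 W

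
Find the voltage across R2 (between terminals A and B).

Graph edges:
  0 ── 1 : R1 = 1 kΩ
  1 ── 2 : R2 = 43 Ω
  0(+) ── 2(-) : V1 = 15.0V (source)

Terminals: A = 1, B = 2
R1 and R2 are in series across V1 (node 0 → node 1 → node 2), and the output A–B is taken across R2, so this is a voltage divider.
Series current: I = V1/(R1 + R2) = 15/(1000 + 43) = 15/1043 = 0.01438 A
V_R2 = I × R2 = V1 × R2/(R1 + R2) = 15 × 43/1043 = 0.6184 V

Final answer: 0.6184 V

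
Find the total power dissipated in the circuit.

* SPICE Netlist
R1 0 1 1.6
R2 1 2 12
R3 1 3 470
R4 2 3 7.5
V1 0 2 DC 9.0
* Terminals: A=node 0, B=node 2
Nodal analysis, taking node 2 as the 0 V reference.
Source V1 fixes V_0 = 9 V.
KCL at each unknown node (sum of currents leaving = 0; resistances in Ω):
  Node 1: (V_1 - 9)/1.6 + (V_1 - 0)/12 + (V_1 - V_3)/470 = 0
  Node 3: (V_3 - V_1)/470 + (V_3 - 0)/7.5 = 0
Collecting terms (coefficients in siemens):
  0.7105·V_1 - 0.002128·V_3 = 5.625
  0.1355·V_3 - 0.002128·V_1 = 0
Determinant D = (0.7105)(0.1355) - (-0.002128)(-0.002128) = 0.09624
V_1 = [(5.625)(0.1355) - (-0.002128)(0)]/D = 7.918 V
V_3 = [(0.7105)(0) - (5.625)(-0.002128)]/D = 0.1244 V
Power in each resistor, P = (ΔV)²/R:
  P_R1 = (9 - 7.918)²/1.6 = 0.732 W
  P_R2 = (7.918 - 0)²/12 = 5.224 W
  P_R3 = (7.918 - 0.1244)²/470 = 0.1292 W
  P_R4 = (0 - 0.1244)²/7.5 = 0.002062 W
P_total = P_R1 + P_R2 + P_R3 + P_R4 = 6.088 W

Final answer: 6.088 W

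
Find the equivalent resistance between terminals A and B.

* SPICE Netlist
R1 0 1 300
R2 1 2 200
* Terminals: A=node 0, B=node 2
Reduce the network between node 0 (A) and node 2 (B) by series/parallel combination:
  Rs1 = R1 + R2 (series, joined only at node 1) = 300 + 200 = 500 Ω
R_eq = 500 Ω

Final answer: 500 Ω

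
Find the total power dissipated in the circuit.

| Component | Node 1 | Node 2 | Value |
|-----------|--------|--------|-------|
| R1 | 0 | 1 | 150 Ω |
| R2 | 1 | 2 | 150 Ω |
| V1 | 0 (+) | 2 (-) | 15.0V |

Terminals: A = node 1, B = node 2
Nodal analysis, taking node 2 as the 0 V reference.
Source V1 fixes V_0 = 15 V.
KCL at each unknown node (sum of currents leaving = 0; resistances in Ω):
  Node 1: (V_1 - 15)/150 + (V_1 - 0)/150 = 0
Collecting terms: 0.01333 × V_1 = 0.1  =>  V_1 = 7.5 V
Power in each resistor, P = (ΔV)²/R:
  P_R1 = (15 - 7.5)²/150 = 0.375 W
  P_R2 = (7.5 - 0)²/150 = 0.375 W
P_total = P_R1 + P_R2 = 0.75 W

Final answer: 0.75 W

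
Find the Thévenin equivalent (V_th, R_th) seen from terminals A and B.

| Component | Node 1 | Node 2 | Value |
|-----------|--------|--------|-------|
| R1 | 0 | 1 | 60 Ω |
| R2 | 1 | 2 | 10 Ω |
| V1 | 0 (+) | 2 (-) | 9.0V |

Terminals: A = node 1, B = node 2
Step 1 — V_th is the open-circuit voltage V_A - V_B (nothing connected across the terminals).
Nodal analysis, taking node 2 as the 0 V reference.
Source V1 fixes V_0 = 9 V.
KCL at each unknown node (sum of currents leaving = 0; resistances in Ω):
  Node 1: (V_1 - 9)/60 + (V_1 - 0)/10 = 0
Collecting terms: 0.1167 × V_1 = 0.15  =>  V_1 = 1.286 V
V_th = V_1 - V_2 = 1.286 - 0 = 1.286 V
Step 2 — R_th: zero the source — replace V1 by a short circuit (node 2 merges into node 0) — and find the resistance seen between A (node 1) and B (node 0).
Reduce the network between node 1 (A) and node 0 (B) by series/parallel combination:
  Rp1 = R1 ‖ R2 (parallel, both between nodes 0 and 1) = 1/(1/60 + 1/10) = 8.571 Ω
R_th = 8.571 Ω

Final answer: V_th = 1.286 V, R_th = 8.571 Ω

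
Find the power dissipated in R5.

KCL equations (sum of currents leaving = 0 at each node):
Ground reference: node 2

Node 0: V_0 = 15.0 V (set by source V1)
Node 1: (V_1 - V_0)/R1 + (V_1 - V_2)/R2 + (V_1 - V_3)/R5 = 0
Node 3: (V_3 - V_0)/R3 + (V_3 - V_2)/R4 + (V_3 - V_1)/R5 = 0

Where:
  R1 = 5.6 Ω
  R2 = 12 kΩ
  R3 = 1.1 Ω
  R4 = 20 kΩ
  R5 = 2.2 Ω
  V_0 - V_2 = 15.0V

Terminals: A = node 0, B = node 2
Nodal analysis, taking node 2 as the 0 V reference.
Source V1 fixes V_0 = 15 V.
KCL at each unknown node (sum of currents leaving = 0; resistances in Ω):
  Node 1: (V_1 - 15)/5.6 + (V_1 - 0)/12000 + (V_1 - V_3)/2.2 = 0
  Node 3: (V_3 - 15)/1.1 + (V_3 - 0)/20000 + (V_3 - V_1)/2.2 = 0
Collecting terms (coefficients in siemens):
  0.6332·V_1 - 0.4545·V_3 = 2.679
  1.364·V_3 - 0.4545·V_1 = 13.64
Determinant D = (0.6332)(1.364) - (-0.4545)(-0.4545) = 0.6569
V_1 = [(2.679)(1.364) - (-0.4545)(13.64)]/D = 15 V
V_3 = [(0.6332)(13.64) - (2.679)(-0.4545)]/D = 15 V
I_R5 = (V_1 - V_3)/R5 = (15 - 15)/2.2 = -0.0006937 A
P_R5 = I_R5² × R5 = (-0.0006937)² × 2.2 = 0.000001059 W

Final answer: 1.059e-06 W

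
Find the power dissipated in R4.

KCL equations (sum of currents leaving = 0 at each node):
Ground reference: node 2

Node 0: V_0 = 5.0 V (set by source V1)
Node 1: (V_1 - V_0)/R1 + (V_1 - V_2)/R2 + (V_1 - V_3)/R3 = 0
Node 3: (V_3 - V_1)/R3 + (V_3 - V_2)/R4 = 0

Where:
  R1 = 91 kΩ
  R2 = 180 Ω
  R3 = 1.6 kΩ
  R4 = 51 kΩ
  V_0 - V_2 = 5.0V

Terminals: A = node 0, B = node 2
Nodal analysis, taking node 2 as the 0 V reference.
Source V1 fixes V_0 = 5 V.
KCL at each unknown node (sum of currents leaving = 0; resistances in Ω):
  Node 1: (V_1 - 5)/91000 + (V_1 - 0)/180 + (V_1 - V_3)/1600 = 0
  Node 3: (V_3 - V_1)/1600 + (V_3 - 0)/51000 = 0
Collecting terms (coefficients in siemens):
  0.006192·V_1 - 0.000625·V_3 = 0.00005495
  0.0006446·V_3 - 0.000625·V_1 = 0
Determinant D = (0.006192)(0.0006446) - (-0.000625)(-0.000625) = 0.0000036
V_1 = [(0.00005495)(0.0006446) - (-0.000625)(0)]/D = 0.009837 V
V_3 = [(0.006192)(0) - (0.00005495)(-0.000625)]/D = 0.009538 V
I_R4 = (V_2 - V_3)/R4 = (0 - 0.009538)/51000 = -0.000000187 A
P_R4 = I_R4² × R4 = (-0.000000187)² × 51000 = 0.000000001784 W

Final answer: 1.784e-09 W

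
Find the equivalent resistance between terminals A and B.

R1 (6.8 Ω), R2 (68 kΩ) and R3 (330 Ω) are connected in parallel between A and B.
Reduce the network between node 0 (A) and node 1 (B) by series/parallel combination:
  Rp1 = R1 ‖ R2 ‖ R3 (parallel, all between nodes 0 and 1) = 1/(1/6.8 + 1/68000 + 1/330) = 6.662 Ω
R_eq = 6.662 Ω

Final answer: 6.662 Ω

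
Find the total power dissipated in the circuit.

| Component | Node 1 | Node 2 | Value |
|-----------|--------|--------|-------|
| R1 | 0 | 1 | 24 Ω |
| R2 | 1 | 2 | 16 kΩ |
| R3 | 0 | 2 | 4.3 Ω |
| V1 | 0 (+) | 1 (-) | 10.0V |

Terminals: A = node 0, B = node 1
Nodal analysis, taking node 1 as the 0 V reference.
Source V1 fixes V_0 = 10 V.
KCL at each unknown node (sum of currents leaving = 0; resistances in Ω):
  Node 2: (V_2 - 0)/16000 + (V_2 - 10)/4.3 = 0
Collecting terms: 0.2326 × V_2 = 2.326  =>  V_2 = 9.997 V
Power in each resistor, P = (ΔV)²/R:
  P_R1 = (10 - 0)²/24 = 4.167 W
  P_R2 = (0 - 9.997)²/16000 = 0.006247 W
  P_R3 = (10 - 9.997)²/4.3 = 0.000001679 W
P_total = P_R1 + P_R2 + P_R3 = 4.173 W

Final answer: 4.173 W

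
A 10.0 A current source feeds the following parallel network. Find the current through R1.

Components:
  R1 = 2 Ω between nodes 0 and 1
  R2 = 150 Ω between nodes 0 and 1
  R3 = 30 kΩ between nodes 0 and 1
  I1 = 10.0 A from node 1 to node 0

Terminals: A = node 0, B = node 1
All resistors sit directly between nodes 0 and 1, so they are in parallel and share one voltage V; the full source current 10 A splits among them.
1/R_par = 1/2 + 1/150 + 1/30000 = 0.5067 S  =>  R_par = 1.974 Ω
V = I × R_par = 10 × 1.974 = 19.74 V
I_R1 = V/R1 = 19.74/2 = 9.868 A

Final answer: 9.868 A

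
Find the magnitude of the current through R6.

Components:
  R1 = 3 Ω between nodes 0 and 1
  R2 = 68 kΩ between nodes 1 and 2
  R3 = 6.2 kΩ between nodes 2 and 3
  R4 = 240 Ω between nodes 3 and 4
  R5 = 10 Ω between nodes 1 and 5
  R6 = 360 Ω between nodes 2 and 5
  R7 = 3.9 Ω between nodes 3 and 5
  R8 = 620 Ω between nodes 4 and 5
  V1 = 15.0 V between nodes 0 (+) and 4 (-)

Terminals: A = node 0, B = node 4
Nodal analysis, taking node 4 as the 0 V reference.
Source V1 fixes V_0 = 15 V.
KCL at each unknown node (sum of currents leaving = 0; resistances in Ω):
  Node 1: (V_1 - 15)/3 + (V_1 - V_2)/68000 + (V_1 - V_5)/10 = 0
  Node 2: (V_2 - V_1)/68000 + (V_2 - V_3)/6200 + (V_2 - V_5)/360 = 0
  Node 3: (V_3 - V_2)/6200 + (V_3 - 0)/240 + (V_3 - V_5)/3.9 = 0
  Node 5: (V_5 - V_1)/10 + (V_5 - V_2)/360 + (V_5 - V_3)/3.9 + (V_5 - 0)/620 = 0
Collecting terms (coefficients in siemens):
  0.4333·V_1 - 0.00001471·V_2 - 0.1·V_5 = 5
  0.002954·V_2 - 0.00001471·V_1 - 0.0001613·V_3 - 0.002778·V_5 = 0
  0.2607·V_3 - 0.0001613·V_2 - 0.2564·V_5 = 0
  0.3608·V_5 - 0.1·V_1 - 0.002778·V_2 - 0.2564·V_3 = 0
Solving these 4 simultaneous equations (Gaussian elimination) gives:
  V_1 = 14.76 V, V_2 = 13.95 V, V_3 = 13.74 V, V_5 = 13.96 V
I_R6 = (V_2 - V_5)/R6 = (13.95 - 13.96)/360 = -0.00002282 A
|I_R6| = 0.00002282 A

Final answer: |I_R6| = 2.282e-05 A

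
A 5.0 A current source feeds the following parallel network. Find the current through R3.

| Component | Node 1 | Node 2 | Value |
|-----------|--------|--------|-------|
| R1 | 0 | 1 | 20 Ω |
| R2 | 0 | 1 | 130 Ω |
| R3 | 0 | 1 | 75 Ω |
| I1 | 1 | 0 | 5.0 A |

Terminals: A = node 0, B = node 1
All resistors sit directly between nodes 0 and 1, so they are in parallel and share one voltage V; the full source current 5 A splits among them.
1/R_par = 1/20 + 1/130 + 1/75 = 0.07103 S  =>  R_par = 14.08 Ω
V = I × R_par = 5 × 14.08 = 70.4 V
I_R3 = V/R3 = 70.4/75 = 0.9386 A

Final answer: 0.9386 A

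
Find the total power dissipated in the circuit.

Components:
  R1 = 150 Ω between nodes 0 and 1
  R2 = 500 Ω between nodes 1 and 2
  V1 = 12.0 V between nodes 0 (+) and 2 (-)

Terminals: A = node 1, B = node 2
Nodal analysis, taking node 2 as the 0 V reference.
Source V1 fixes V_0 = 12 V.
KCL at each unknown node (sum of currents leaving = 0; resistances in Ω):
  Node 1: (V_1 - 12)/150 + (V_1 - 0)/500 = 0
Collecting terms: 0.008667 × V_1 = 0.08  =>  V_1 = 9.231 V
Power in each resistor, P = (ΔV)²/R:
  P_R1 = (12 - 9.231)²/150 = 0.05112 W
  P_R2 = (9.231 - 0)²/500 = 0.1704 W
P_total = P_R1 + P_R2 = 0.2215 W

Final answer: 0.2215 W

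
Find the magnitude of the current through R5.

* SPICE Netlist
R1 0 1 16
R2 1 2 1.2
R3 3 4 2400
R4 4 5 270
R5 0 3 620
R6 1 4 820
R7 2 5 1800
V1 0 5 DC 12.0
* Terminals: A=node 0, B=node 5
Nodal analysis, taking node 5 as the 0 V reference.
Source V1 fixes V_0 = 12 V.
KCL at each unknown node (sum of currents leaving = 0; resistances in Ω):
  Node 1: (V_1 - 12)/16 + (V_1 - V_2)/1.2 + (V_1 - V_4)/820 = 0
  Node 2: (V_2 - V_1)/1.2 + (V_2 - 0)/1800 = 0
  Node 3: (V_3 - V_4)/2400 + (V_3 - 12)/620 = 0
  Node 4: (V_4 - V_3)/2400 + (V_4 - 0)/270 + (V_4 - V_1)/820 = 0
Collecting terms (coefficients in siemens):
  0.8971·V_1 - 0.8333·V_2 - 0.00122·V_4 = 0.75
  0.8339·V_2 - 0.8333·V_1 = 0
  0.00203·V_3 - 0.0004167·V_4 = 0.01935
  0.00534·V_4 - 0.00122·V_1 - 0.0004167·V_3 = 0
Solving these 4 simultaneous equations (Gaussian elimination) gives:
  V_1 = 11.73 V, V_2 = 11.73 V, V_3 = 10.25 V, V_4 = 3.48 V
I_R5 = (V_0 - V_3)/R5 = (12 - 10.25)/620 = 0.002821 A
|I_R5| = 0.002821 A

Final answer: |I_R5| = 0.002821 A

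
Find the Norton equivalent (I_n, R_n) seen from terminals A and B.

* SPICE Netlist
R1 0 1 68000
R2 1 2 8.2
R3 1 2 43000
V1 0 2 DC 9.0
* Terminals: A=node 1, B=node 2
Find the Thévenin equivalent first; then I_n = V_th/R_th and R_n = R_th.
Step 1 — V_th is the open-circuit voltage V_A - V_B (nothing connected across the terminals).
Nodal analysis, taking node 2 as the 0 V reference.
Source V1 fixes V_0 = 9 V.
KCL at each unknown node (sum of currents leaving = 0; resistances in Ω):
  Node 1: (V_1 - 9)/68000 + (V_1 - 0)/8.2 + (V_1 - 0)/43000 = 0
Collecting terms: 0.122 × V_1 = 0.0001324  =>  V_1 = 0.001085 V
V_th = V_1 - V_2 = 0.001085 - 0 = 0.001085 V
Step 2 — R_th: zero the source — replace V1 by a short circuit (node 2 merges into node 0) — and find the resistance seen between A (node 1) and B (node 0).
Reduce the network between node 1 (A) and node 0 (B) by series/parallel combination:
  Rp1 = R1 ‖ R2 ‖ R3 (parallel, all between nodes 0 and 1) = 1/(1/68000 + 1/8.2 + 1/43000) = 8.197 Ω
R_th = 8.197 Ω
I_n = V_th/R_th = 0.001085/8.197 = 0.0001324 A, and R_n = R_th = 8.197 Ω

Final answer: I_n = 0.0001324 A, R_n = 8.197 Ω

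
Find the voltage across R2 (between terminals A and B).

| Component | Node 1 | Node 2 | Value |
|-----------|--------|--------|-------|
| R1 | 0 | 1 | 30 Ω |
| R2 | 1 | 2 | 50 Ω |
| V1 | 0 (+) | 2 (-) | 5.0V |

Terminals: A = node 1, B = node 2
R1 and R2 are in series across V1 (node 0 → node 1 → node 2), and the output A–B is taken across R2, so this is a voltage divider.
Series current: I = V1/(R1 + R2) = 5/(30 + 50) = 5/80 = 0.0625 A
V_R2 = I × R2 = V1 × R2/(R1 + R2) = 5 × 50/80 = 3.125 V

Final answer: 3.125 V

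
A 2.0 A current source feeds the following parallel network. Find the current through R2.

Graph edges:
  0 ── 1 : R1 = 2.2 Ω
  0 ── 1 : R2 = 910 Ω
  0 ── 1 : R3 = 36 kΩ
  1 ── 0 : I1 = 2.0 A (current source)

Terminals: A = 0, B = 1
All resistors sit directly between nodes 0 and 1, so they are in parallel and share one voltage V; the full source current 2 A splits among them.
1/R_par = 1/2.2 + 1/910 + 1/36000 = 0.4557 S  =>  R_par = 2.195 Ω
V = I × R_par = 2 × 2.195 = 4.389 V
I_R2 = V/R2 = 4.389/910 = 0.004823 A

Final answer: 0.004823 A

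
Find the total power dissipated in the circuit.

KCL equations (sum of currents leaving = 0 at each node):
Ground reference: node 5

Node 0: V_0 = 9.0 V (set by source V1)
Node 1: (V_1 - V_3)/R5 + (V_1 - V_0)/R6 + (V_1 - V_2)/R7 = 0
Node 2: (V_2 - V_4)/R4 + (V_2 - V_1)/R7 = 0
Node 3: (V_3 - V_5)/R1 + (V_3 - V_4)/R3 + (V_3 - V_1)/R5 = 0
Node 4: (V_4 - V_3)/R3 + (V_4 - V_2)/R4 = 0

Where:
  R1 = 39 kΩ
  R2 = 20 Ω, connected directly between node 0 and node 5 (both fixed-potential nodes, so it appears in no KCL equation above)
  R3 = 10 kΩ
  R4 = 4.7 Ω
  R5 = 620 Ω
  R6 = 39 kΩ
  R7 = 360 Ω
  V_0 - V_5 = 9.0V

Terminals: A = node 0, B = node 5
Nodal analysis, taking node 5 as the 0 V reference.
Source V1 fixes V_0 = 9 V.
KCL at each unknown node (sum of currents leaving = 0; resistances in Ω):
  Node 1: (V_1 - V_3)/620 + (V_1 - 9)/39000 + (V_1 - V_2)/360 = 0
  Node 2: (V_2 - V_4)/4.7 + (V_2 - V_1)/360 = 0
  Node 3: (V_3 - 0)/39000 + (V_3 - V_4)/10000 + (V_3 - V_1)/620 = 0
  Node 4: (V_4 - V_3)/10000 + (V_4 - V_2)/4.7 = 0
Collecting terms (coefficients in siemens):
  0.004416·V_1 - 0.002778·V_2 - 0.001613·V_3 = 0.0002308
  0.2155·V_2 - 0.002778·V_1 - 0.2128·V_4 = 0
  0.001739·V_3 - 0.001613·V_1 - 0.0001·V_4 = 0
  0.2129·V_4 - 0.2128·V_2 - 0.0001·V_3 = 0
Solving these 4 simultaneous equations (Gaussian elimination) gives:
  V_1 = 4.533 V, V_2 = 4.531 V, V_3 = 4.467 V, V_4 = 4.531 V
Power in each resistor, P = (ΔV)²/R:
  P_R1 = (4.467 - 0)²/39000 = 0.0005115 W
  P_R2 = (9 - 0)²/20 = 4.05 W
  P_R3 = (4.467 - 4.531)²/10000 = 0.0000004178 W
  P_R4 = (4.531 - 4.531)²/4.7 = 0.0000000001964 W
  P_R5 = (4.533 - 4.467)²/620 = 0.00000724 W
  P_R6 = (9 - 4.533)²/39000 = 0.0005115 W
  P_R7 = (4.533 - 4.531)²/360 = 0.00000001504 W
P_total = P_R1 + P_R2 + P_R3 + P_R4 + P_R5 + P_R6 + P_R7 = 4.051 W

Final answer: 4.051 W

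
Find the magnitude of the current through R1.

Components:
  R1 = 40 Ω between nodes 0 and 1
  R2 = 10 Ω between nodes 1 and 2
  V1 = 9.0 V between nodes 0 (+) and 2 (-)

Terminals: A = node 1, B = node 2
Nodal analysis, taking node 2 as the 0 V reference.
Source V1 fixes V_0 = 9 V.
KCL at each unknown node (sum of currents leaving = 0; resistances in Ω):
  Node 1: (V_1 - 9)/40 + (V_1 - 0)/10 = 0
Collecting terms: 0.125 × V_1 = 0.225  =>  V_1 = 1.8 V
I_R1 = (V_0 - V_1)/R1 = (9 - 1.8)/40 = 0.18 A
|I_R1| = 0.18 A

Final answer: |I_R1| = 0.18 A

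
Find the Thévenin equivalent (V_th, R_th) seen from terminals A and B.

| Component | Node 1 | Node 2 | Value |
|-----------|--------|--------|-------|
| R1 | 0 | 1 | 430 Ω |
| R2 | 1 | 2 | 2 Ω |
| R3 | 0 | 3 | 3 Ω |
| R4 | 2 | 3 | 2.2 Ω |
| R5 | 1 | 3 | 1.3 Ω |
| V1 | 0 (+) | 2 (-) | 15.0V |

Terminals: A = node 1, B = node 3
Step 1 — V_th is the open-circuit voltage V_A - V_B (nothing connected across the terminals).
Nodal analysis, taking node 2 as the 0 V reference.
Source V1 fixes V_0 = 15 V.
KCL at each unknown node (sum of currents leaving = 0; resistances in Ω):
  Node 1: (V_1 - 15)/430 + (V_1 - 0)/2 + (V_1 - V_3)/1.3 = 0
  Node 3: (V_3 - 15)/3 + (V_3 - 0)/2.2 + (V_3 - V_1)/1.3 = 0
Collecting terms (coefficients in siemens):
  1.272·V_1 - 0.7692·V_3 = 0.03488
  1.557·V_3 - 0.7692·V_1 = 5
Determinant D = (1.272)(1.557) - (-0.7692)(-0.7692) = 1.388
V_1 = [(0.03488)(1.557) - (-0.7692)(5)]/D = 2.81 V
V_3 = [(1.272)(5) - (0.03488)(-0.7692)]/D = 4.599 V
V_th = V_1 - V_3 = 2.81 - 4.599 = -1.789 V
Step 2 — R_th: zero the source — replace V1 by a short circuit (node 2 merges into node 0) — and find the resistance seen between A (node 1) and B (node 3).
Reduce the network between node 1 (A) and node 3 (B) by series/parallel combination:
  Rp1 = R1 ‖ R2 (parallel, both between nodes 0 and 1) = 1/(1/430 + 1/2) = 1.991 Ω
  Rp2 = R3 ‖ R4 (parallel, both between nodes 0 and 3) = 1/(1/3 + 1/2.2) = 1.269 Ω
  Rs1 = Rp1 + Rp2 (series, joined only at node 0) = 1.991 + 1.269 = 3.26 Ω
  Rp3 = R5 ‖ Rs1 (parallel, both between nodes 1 and 3) = 1/(1/1.3 + 1/3.26) = 0.9294 Ω
R_th = 0.9294 Ω

Final answer: V_th = -1.789 V, R_th = 0.9294 Ω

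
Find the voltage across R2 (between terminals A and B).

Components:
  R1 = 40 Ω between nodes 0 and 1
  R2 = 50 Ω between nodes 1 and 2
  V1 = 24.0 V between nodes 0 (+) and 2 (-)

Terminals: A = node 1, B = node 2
R1 and R2 are in series across V1 (node 0 → node 1 → node 2), and the output A–B is taken across R2, so this is a voltage divider.
Series current: I = V1/(R1 + R2) = 24/(40 + 50) = 24/90 = 0.2667 A
V_R2 = I × R2 = V1 × R2/(R1 + R2) = 24 × 50/90 = 13.33 V

Final answer: 13.33 V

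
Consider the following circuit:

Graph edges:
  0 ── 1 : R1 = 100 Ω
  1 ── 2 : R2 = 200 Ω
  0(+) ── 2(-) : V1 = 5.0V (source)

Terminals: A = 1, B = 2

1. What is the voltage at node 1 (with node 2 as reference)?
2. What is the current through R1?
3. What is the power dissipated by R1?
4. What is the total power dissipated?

Nodal analysis, taking node 2 as the 0 V reference.
Source V1 fixes V_0 = 5 V.
KCL at each unknown node (sum of currents leaving = 0; resistances in Ω):
  Node 1: (V_1 - 5)/100 + (V_1 - 0)/200 = 0
Collecting terms: 0.015 × V_1 = 0.05  =>  V_1 = 3.333 V
Part 1:
  Read off the nodal solution: V_1 = 3.333 V
Part 2:
  I_R1 = (V_0 - V_1)/R1 = (5 - 3.333)/100 = 0.01667 A
  Magnitude: I_R1 = 0.01667 A
Part 3:
  I_R1 = (V_0 - V_1)/R1 = (5 - 3.333)/100 = 0.01667 A
  P_R1 = I_R1² × R1 = (0.01667)² × 100 = 0.02778 W
Part 4:
  Power in each resistor, P = (ΔV)²/R:
    P_R1 = (5 - 3.333)²/100 = 0.02778 W
    P_R2 = (3.333 - 0)²/200 = 0.05556 W
  P_total = P_R1 + P_R2 = 0.08333 W

Final answers:
1. V_1 = 3.333 V
2. I_R1 = 0.01667 A
3. P_R1 = 0.02778 W
4. P_total = 0.08333 W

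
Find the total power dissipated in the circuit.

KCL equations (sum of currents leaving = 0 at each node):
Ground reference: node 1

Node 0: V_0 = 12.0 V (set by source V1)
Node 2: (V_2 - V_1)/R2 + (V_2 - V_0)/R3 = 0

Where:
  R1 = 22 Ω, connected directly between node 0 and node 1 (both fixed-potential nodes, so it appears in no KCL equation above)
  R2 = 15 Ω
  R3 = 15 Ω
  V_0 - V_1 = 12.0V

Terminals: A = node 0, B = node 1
Nodal analysis, taking node 1 as the 0 V reference.
Source V1 fixes V_0 = 12 V.
KCL at each unknown node (sum of currents leaving = 0; resistances in Ω):
  Node 2: (V_2 - 0)/15 + (V_2 - 12)/15 = 0
Collecting terms: 0.1333 × V_2 = 0.8  =>  V_2 = 6 V
Power in each resistor, P = (ΔV)²/R:
  P_R1 = (12 - 0)²/22 = 6.545 W
  P_R2 = (0 - 6)²/15 = 2.4 W
  P_R3 = (12 - 6)²/15 = 2.4 W
P_total = P_R1 + P_R2 + P_R3 = 11.35 W

Final answer: 11.35 W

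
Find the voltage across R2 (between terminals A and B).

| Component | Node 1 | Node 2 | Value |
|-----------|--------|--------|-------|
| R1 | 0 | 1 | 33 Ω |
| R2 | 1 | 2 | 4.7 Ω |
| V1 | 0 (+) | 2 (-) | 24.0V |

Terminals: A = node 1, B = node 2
R1 and R2 are in series across V1 (node 0 → node 1 → node 2), and the output A–B is taken across R2, so this is a voltage divider.
Series current: I = V1/(R1 + R2) = 24/(33 + 4.7) = 24/37.7 = 0.6366 A
V_R2 = I × R2 = V1 × R2/(R1 + R2) = 24 × 4.7/37.7 = 2.992 V

Final answer: 2.992 V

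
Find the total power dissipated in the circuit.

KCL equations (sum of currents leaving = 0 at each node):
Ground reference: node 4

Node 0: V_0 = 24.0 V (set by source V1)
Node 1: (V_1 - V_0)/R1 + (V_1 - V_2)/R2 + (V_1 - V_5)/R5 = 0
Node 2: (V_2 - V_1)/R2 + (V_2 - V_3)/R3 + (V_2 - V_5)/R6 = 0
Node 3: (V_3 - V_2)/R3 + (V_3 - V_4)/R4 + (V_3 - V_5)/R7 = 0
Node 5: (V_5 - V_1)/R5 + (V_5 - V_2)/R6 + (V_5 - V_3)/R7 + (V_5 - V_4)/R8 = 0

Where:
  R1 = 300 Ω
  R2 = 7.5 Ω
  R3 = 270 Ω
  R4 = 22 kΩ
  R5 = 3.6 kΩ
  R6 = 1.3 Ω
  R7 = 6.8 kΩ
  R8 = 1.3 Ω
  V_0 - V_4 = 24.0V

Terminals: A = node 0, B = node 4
Nodal analysis, taking node 4 as the 0 V reference.
Source V1 fixes V_0 = 24 V.
KCL at each unknown node (sum of currents leaving = 0; resistances in Ω):
  Node 1: (V_1 - 24)/300 + (V_1 - V_2)/7.5 + (V_1 - V_5)/3600 = 0
  Node 2: (V_2 - V_1)/7.5 + (V_2 - V_3)/270 + (V_2 - V_5)/1.3 = 0
  Node 3: (V_3 - V_2)/270 + (V_3 - 0)/22000 + (V_3 - V_5)/6800 = 0
  Node 5: (V_5 - V_1)/3600 + (V_5 - V_2)/1.3 + (V_5 - V_3)/6800 + (V_5 - 0)/1.3 = 0
Collecting terms (coefficients in siemens):
  0.1369·V_1 - 0.1333·V_2 - 0.0002778·V_5 = 0.08
  0.9063·V_2 - 0.1333·V_1 - 0.003704·V_3 - 0.7692·V_5 = 0
  0.003896·V_3 - 0.003704·V_2 - 0.0001471·V_5 = 0
  1.539·V_5 - 0.0002778·V_1 - 0.7692·V_2 - 0.0001471·V_3 = 0
Solving these 4 simultaneous equations (Gaussian elimination) gives:
  V_1 = 0.78 V, V_2 = 0.201 V, V_3 = 0.1948 V, V_5 = 0.1006 V
Power in each resistor, P = (ΔV)²/R:
  P_R1 = (24 - 0.78)²/300 = 1.797 W
  P_R2 = (0.78 - 0.201)²/7.5 = 0.04471 W
  P_R3 = (0.201 - 0.1948)²/270 = 0.0000001393 W
  P_R4 = (0.1948 - 0)²/22000 = 0.000001725 W
  P_R5 = (0.78 - 0.1006)²/3600 = 0.0001282 W
  P_R6 = (0.201 - 0.1006)²/1.3 = 0.007745 W
  P_R7 = (0.1948 - 0.1006)²/6800 = 0.000001305 W
  P_R8 = (0 - 0.1006)²/1.3 = 0.007786 W
P_total = P_R1 + P_R2 + P_R3 + P_R4 + P_R5 + P_R6 + P_R7 + P_R8 = 1.858 W

Final answer: 1.858 W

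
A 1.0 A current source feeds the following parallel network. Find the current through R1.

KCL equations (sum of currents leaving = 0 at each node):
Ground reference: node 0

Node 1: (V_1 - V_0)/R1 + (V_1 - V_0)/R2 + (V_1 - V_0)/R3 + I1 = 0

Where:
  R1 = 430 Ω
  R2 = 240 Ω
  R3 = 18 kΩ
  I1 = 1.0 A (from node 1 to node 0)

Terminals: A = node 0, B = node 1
All resistors sit directly between nodes 0 and 1, so they are in parallel and share one voltage V; the full source current 1 A splits among them.
1/R_par = 1/430 + 1/240 + 1/18000 = 0.006548 S  =>  R_par = 152.7 Ω
V = I × R_par = 1 × 152.7 = 152.7 V
I_R1 = V/R1 = 152.7/430 = 0.3552 A

Final answer: 0.3552 A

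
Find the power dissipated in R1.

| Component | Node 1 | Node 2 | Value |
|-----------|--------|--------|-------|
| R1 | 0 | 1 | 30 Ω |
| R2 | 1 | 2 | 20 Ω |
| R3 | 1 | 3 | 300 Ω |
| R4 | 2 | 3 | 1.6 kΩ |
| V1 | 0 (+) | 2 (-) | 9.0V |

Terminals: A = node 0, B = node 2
Nodal analysis, taking node 2 as the 0 V reference.
Source V1 fixes V_0 = 9 V.
KCL at each unknown node (sum of currents leaving = 0; resistances in Ω):
  Node 1: (V_1 - 9)/30 + (V_1 - 0)/20 + (V_1 - V_3)/300 = 0
  Node 3: (V_3 - V_1)/300 + (V_3 - 0)/1600 = 0
Collecting terms (coefficients in siemens):
  0.08667·V_1 - 0.003333·V_3 = 0.3
  0.003958·V_3 - 0.003333·V_1 = 0
Determinant D = (0.08667)(0.003958) - (-0.003333)(-0.003333) = 0.0003319
V_1 = [(0.3)(0.003958) - (-0.003333)(0)]/D = 3.577 V
V_3 = [(0.08667)(0) - (0.3)(-0.003333)]/D = 3.013 V
I_R1 = (V_0 - V_1)/R1 = (9 - 3.577)/30 = 0.1808 A
P_R1 = I_R1² × R1 = (0.1808)² × 30 = 0.9802 W

Final answer: 0.9802 W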